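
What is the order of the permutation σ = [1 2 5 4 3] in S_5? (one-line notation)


Cycle decomposition: (3 5)
Cycle lengths: 2
Order = lcm(2) = 2

ord(σ) = 2


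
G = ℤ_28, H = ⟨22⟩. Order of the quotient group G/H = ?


|⟨22⟩| = n / gcd(22, 28) = 28 / 2 = 14
H is normal (ℤ_28 is abelian).
|G/H| = |G| / |H| = 28 / 14 = 2

|G/H| = 2


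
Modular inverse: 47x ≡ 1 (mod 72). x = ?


Use the extended Euclidean algorithm to write 1 = 47·s + 72·t; then s mod 72 is the inverse.
Euclidean algorithm:
  47 = 0·72 + 47
  72 = 1·47 + 25
  47 = 1·25 + 22
  25 = 1·22 + 3
  22 = 7·3 + 1
  3 = 3·1 + 0
gcd(47,72) = 1
Back-substitution gives: 47·(23) + 72·(-15) = 1
So 47⁻¹ ≡ 23 ≡ 23 (mod 72)
Check: 47 × 23 = 1081 ≡ 1 (mod 72) ✓

47⁻¹ ≡ 23 (mod 72)


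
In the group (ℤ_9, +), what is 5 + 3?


Operation: addition mod 9
5 + 3 = (a + b) mod 9 with a = 5, b = 3

5 + 3 = 8


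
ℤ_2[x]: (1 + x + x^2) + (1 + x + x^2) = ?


Add coefficients mod 2:
x^0: 1 + 1 = 0 (mod 2)
x^1: 1 + 1 = 0 (mod 2)
x^2: 1 + 1 = 0 (mod 2)
Result: 0

f + g = 0


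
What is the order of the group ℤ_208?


ℤ_n has n elements.

|ℤ_208| = 208


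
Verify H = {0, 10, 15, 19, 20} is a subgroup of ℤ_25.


Subgroup test for H = {0, 10, 15, 19, 20} in (ℤ_25, +):
(1) 0 ∈ H? Yes
(2) Closure: for all a,b ∈ H, (a+b) mod 25 ∈ H? No  [counterexample: 10 + 19 = 4 ∉ H]
(3) Inverses: for all a ∈ H, -a mod 25 ∈ H? No

No, H is not a subgroup of ℤ_25


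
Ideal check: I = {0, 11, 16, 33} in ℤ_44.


Check ideal conditions for I = {0, 11, 16, 33} in ℤ_44:
(1) I is an additive subgroup? No
(2) For r ∈ ℤ_44 and a ∈ I: r·a ∈ I? No  [counterexample: r=2, a=11, r·a mod 44 = 22 ∉ I]

No, I is not an ideal of ℤ_44


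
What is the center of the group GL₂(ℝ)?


Z(G) = {g ∈ G | gx = xg for all x ∈ G}
Only scalar multiples of the identity commute with all invertible matrices

Z(GL₂(ℝ)) = {aI : a ∈ ℝ, a ≠ 0}


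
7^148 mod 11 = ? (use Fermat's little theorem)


Fermat's little theorem: if p is prime and gcd(a,p)=1, then a^(p-1) ≡ 1 (mod p)
p = 11 is prime, gcd(7,11) = 1
Reduce exponent: 148 mod 10 = 8
So 7^148 ≡ 7^8 (mod 11)
7^8 mod 11 = 9

7^148 ≡ 9 (mod 11)


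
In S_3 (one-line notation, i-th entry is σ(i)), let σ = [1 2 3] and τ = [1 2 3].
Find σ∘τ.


σ∘τ: apply τ first, then σ
1 →τ 1 →σ 1
2 →τ 2 →σ 2
3 →τ 3 →σ 3

σ∘τ = [1 2 3]


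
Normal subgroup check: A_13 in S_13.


H = A_13 in S_13
A_13 has index 2 in S_13, and every subgroup of index 2 is normal

Yes, normal subgroup


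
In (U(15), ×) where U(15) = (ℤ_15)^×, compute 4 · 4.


Operation: multiplication mod 15
4 · 4 = (a × b) mod 15 with a = 4, b = 4

4 · 4 = 1


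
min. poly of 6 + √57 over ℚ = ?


Let α = 6 + √57. Then α - 6 = √57, so (α - 6)² = 57, giving α² - 12α - 21 = 0. Degree 2 and α ∉ ℚ, so this is the minimal polynomial.

Minimal polynomial: x² - 12x - 21


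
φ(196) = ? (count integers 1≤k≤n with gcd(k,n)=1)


Factor n: 196 = 2^2 × 7^2
φ(n) = n · ∏(1 - 1/p) over distinct primes p | n
φ(196) = 196 · (1 - 1/2) · (1 - 1/7) = 84

φ(196) = 84


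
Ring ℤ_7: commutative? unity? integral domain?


ℤ_7 is a commutative ring with unity 1; 7 is prime, so ℤ_7 is a field (hence an integral domain)
Commutative: Yes
Integral domain: Yes
Has unity: Yes

ℤ_7: Commutative=Yes, Unity=Yes


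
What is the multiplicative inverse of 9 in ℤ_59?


Use the extended Euclidean algorithm to write 1 = 9·s + 59·t; then s mod 59 is the inverse.
Euclidean algorithm:
  9 = 0·59 + 9
  59 = 6·9 + 5
  9 = 1·5 + 4
  5 = 1·4 + 1
  4 = 4·1 + 0
gcd(9,59) = 1
Back-substitution gives: 9·(-13) + 59·(2) = 1
So 9⁻¹ ≡ -13 ≡ 46 (mod 59)
Check: 9 × 46 = 414 ≡ 1 (mod 59) ✓

9⁻¹ ≡ 46 (mod 59)


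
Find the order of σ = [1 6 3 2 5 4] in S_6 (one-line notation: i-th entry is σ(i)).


Cycle decomposition: (2 6 4)
Cycle lengths: 3
Order = lcm(3) = 3

ord(σ) = 3


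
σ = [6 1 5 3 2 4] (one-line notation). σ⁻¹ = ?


To find σ⁻¹, swap domain and range:
σ(1) = 6 → σ⁻¹(6) = 1
σ(2) = 1 → σ⁻¹(1) = 2
σ(3) = 5 → σ⁻¹(5) = 3
σ(4) = 3 → σ⁻¹(3) = 4
σ(5) = 2 → σ⁻¹(2) = 5
σ(6) = 4 → σ⁻¹(4) = 6

σ⁻¹ = [2 5 4 6 3 1]


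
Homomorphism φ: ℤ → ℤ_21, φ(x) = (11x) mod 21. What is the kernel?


Kernel = preimage of identity
ker(φ) = {x ∈ ℤ : 11x ≡ 0 (mod 21)}. gcd(11,21) = 1, so 11x ≡ 0 (mod 21) ⟺ x ≡ 0 (mod 21/1 = 21). Hence ker(φ) = 21ℤ

ker(φ) = 21ℤ


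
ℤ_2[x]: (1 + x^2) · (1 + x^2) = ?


Expand and collect like terms; reduce coefficients mod 2:
x^0: 1·1 = 1 ≡ 1 (mod 2)
x^1: 1·0 + 0·1 = 0 ≡ 0 (mod 2)
x^2: 1·1 + 0·0 + 1·1 = 2 ≡ 0 (mod 2)
x^3: 0·1 + 1·0 = 0 ≡ 0 (mod 2)
x^4: 1·1 = 1 ≡ 1 (mod 2)
Result: 1 + x^4

f · g = 1 + x^4


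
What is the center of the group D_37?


Z(G) = {g ∈ G | gx = xg for all x ∈ G}
For odd n, Z(D_n) = {e}: no nontrivial rotation commutes with all reflections

Z(D_37) = {e}


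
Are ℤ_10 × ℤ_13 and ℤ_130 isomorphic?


Comparing ℤ_10 × ℤ_13 and ℤ_130:
gcd(10,13) = 1, so ℤ_10 × ℤ_13 ≅ ℤ_130 (CRT)

Yes, ℤ_10 × ℤ_13 ≅ ℤ_130


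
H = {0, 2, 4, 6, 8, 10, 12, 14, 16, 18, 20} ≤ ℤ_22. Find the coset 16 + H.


16 + H = {16 + h (mod 22) : h ∈ H}
16+0=16, 16+2=18, 16+4=20, 16+6=0, 16+8=2, 16+10=4, 16+12=6, 16+14=8, 16+16=10, 16+18=12, 16+20=14
16 + H = {0, 2, 4, 6, 8, 10, 12, 14, 16, 18, 20} = 0 + H

16 + H = {0, 2, 4, 6, 8, 10, 12, 14, 16, 18, 20}


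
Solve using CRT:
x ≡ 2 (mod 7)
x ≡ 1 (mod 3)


m₁ = 7, m₂ = 3, gcd = 1, so CRT applies. M = m₁·m₂ = 21
Let M₁ = M/m₁ = 3, M₂ = M/m₂ = 7
Find y₁ ≡ M₁⁻¹ (mod m₁): 3⁻¹ ≡ 5 (mod 7)
Find y₂ ≡ M₂⁻¹ (mod m₂): 7⁻¹ ≡ 1 (mod 3)
x = a₁·M₁·y₁ + a₂·M₂·y₂ = 2·3·5 + 1·7·1 = 37
Reduce mod 21: x ≡ 16
Check: 16 mod 7 = 2 ✓, 16 mod 3 = 1 ✓

x ≡ 16 (mod 21)


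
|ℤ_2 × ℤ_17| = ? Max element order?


|ℤ_2 × ℤ_17| = 2 × 17 = 34
Max element order = lcm(2,17) = 34
Cyclic? Yes (gcd=1)

|ℤ_2×ℤ_17| = 34, max element order = 34


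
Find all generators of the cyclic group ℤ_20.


g generates ℤ_n iff gcd(g,n) = 1
Prime factors of 20: 2, 5
Generators are g ∈ {1,...,19} not divisible by any of these primes.
Generators: {1, 3, 7, 9, 11, 13, 17, 19}
Number of generators = φ(20) = 8

Generators of ℤ_20 = {1, 3, 7, 9, 11, 13, 17, 19}


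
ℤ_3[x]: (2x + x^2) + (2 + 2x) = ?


Add coefficients mod 3:
x^0: 0 + 2 = 2 (mod 3)
x^1: 2 + 2 = 1 (mod 3)
x^2: 1 + 0 = 1 (mod 3)
Result: 2 + x + x^2

f + g = 2 + x + x^2


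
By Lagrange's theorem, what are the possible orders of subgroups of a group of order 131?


Lagrange's theorem: |H| divides |G|
|G| = 131
Divisors of 131: 1, 131

Possible subgroup orders: {1, 131}


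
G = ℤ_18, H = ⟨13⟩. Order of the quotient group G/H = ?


|⟨13⟩| = n / gcd(13, 18) = 18 / 1 = 18
H is normal (ℤ_18 is abelian).
|G/H| = |G| / |H| = 18 / 18 = 1

|G/H| = 1


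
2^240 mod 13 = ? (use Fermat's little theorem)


Fermat's little theorem: if p is prime and gcd(a,p)=1, then a^(p-1) ≡ 1 (mod p)
p = 13 is prime, gcd(2,13) = 1
Reduce exponent: 240 mod 12 = 0
So 2^240 ≡ 2^0 (mod 13)
2^0 = 1

2^240 ≡ 1 (mod 13)


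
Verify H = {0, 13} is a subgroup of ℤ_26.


Subgroup test for H = {0, 13} in (ℤ_26, +):
(1) 0 ∈ H? Yes
(2) Closure: for all a,b ∈ H, (a+b) mod 26 ∈ H? Yes
(3) Inverses: for all a ∈ H, -a mod 26 ∈ H? Yes

Yes, H is a subgroup of ℤ_26


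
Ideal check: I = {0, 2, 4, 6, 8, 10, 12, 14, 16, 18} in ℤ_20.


Check ideal conditions for I = {0, 2, 4, 6, 8, 10, 12, 14, 16, 18} in ℤ_20:
(1) I is an additive subgroup? Yes
(2) For r ∈ ℤ_20 and a ∈ I: r·a ∈ I? Yes

Yes, I is an ideal of ℤ_20


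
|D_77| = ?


|D_n| = 2n (n rotations and n reflections)
|D_77| = 2×77 = 154

|D_77| = 154


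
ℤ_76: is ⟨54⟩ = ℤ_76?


g generates ℤ_n iff gcd(g, n) = 1
gcd(54, 76) = 2
Since gcd = 2 ≠ 1, ⟨54⟩ has order 38 < 76, so 54 is not a generator.

No, 54 does not generate ℤ_76


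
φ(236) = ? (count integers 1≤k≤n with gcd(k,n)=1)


Factor n: 236 = 2^2 × 59
φ(n) = n · ∏(1 - 1/p) over distinct primes p | n
φ(236) = 236 · (1 - 1/2) · (1 - 1/59) = 116

φ(236) = 116


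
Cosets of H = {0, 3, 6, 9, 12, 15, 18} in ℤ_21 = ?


H = {0, 3, 6, 9, 12, 15, 18}, |H| = 7
Number of cosets = |G|/|H| = 21/7 = 3
0 + H = {0, 3, 6, 9, 12, 15, 18}
1 + H = {1, 4, 7, 10, 13, 16, 19}
2 + H = {2, 5, 8, 11, 14, 17, 20}

Cosets: 0+H={0,3,6,9,12,15,18}; 1+H={1,4,7,10,13,16,19}; 2+H={2,5,8,11,14,17,20}


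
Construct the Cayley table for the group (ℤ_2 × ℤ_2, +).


Elements: {(0,0), (0,1), (1,0), (1,1)}
Operation: componentwise addition mod (2, 2)
Entry (a, b) = ((a₁+b₁) mod 2, (a₂+b₂) mod 2)

Cayley table:
      | (0,0) | (0,1) | (1,0) | (1,1)
(0,0) | (0,0) | (0,1) | (1,0) | (1,1)
(0,1) | (0,1) | (0,0) | (1,1) | (1,0)
(1,0) | (1,0) | (1,1) | (0,0) | (0,1)
(1,1) | (1,1) | (1,0) | (0,1) | (0,0)


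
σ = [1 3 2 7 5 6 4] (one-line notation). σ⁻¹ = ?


To find σ⁻¹, swap domain and range:
σ(1) = 1 → σ⁻¹(1) = 1
σ(2) = 3 → σ⁻¹(3) = 2
σ(3) = 2 → σ⁻¹(2) = 3
σ(4) = 7 → σ⁻¹(7) = 4
σ(5) = 5 → σ⁻¹(5) = 5
σ(6) = 6 → σ⁻¹(6) = 6
σ(7) = 4 → σ⁻¹(4) = 7

σ⁻¹ = [1 3 2 7 5 6 4]


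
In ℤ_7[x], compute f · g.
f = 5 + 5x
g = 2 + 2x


Expand and collect like terms; reduce coefficients mod 7:
x^0: 5·2 = 10 ≡ 3 (mod 7)
x^1: 5·2 + 5·2 = 20 ≡ 6 (mod 7)
x^2: 5·2 = 10 ≡ 3 (mod 7)
Result: 3 + 6x + 3x^2

f · g = 3 + 6x + 3x^2


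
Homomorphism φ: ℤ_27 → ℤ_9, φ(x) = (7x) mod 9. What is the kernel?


Kernel = preimage of identity
ker(φ) = {x ∈ ℤ_27 : 7x ≡ 0 (mod 9)}. Since 9 | 27, φ is well-defined. The kernel is the cyclic subgroup ⟨9⟩ of ℤ_27 (order 3), i.e. {0, 9, 18}

ker(φ) = {0, 9, 18}


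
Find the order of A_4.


|A_n| = n!/2 (even permutations)
|A_4| = 4!/2 = 24/2 = 12

|A_4| = 12


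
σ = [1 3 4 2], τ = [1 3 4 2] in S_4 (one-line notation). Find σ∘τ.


σ∘τ: apply τ first, then σ
1 →τ 1 →σ 1
2 →τ 3 →σ 4
3 →τ 4 →σ 2
4 →τ 2 →σ 3

σ∘τ = [1 4 2 3]


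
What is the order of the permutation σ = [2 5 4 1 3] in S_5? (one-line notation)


Cycle decomposition: (1 2 5 3 4)
Cycle lengths: 5
Order = lcm(5) = 5

ord(σ) = 5


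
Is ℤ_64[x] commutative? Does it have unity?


ℤ_64 has zero divisors (2·32 ≡ 0), and these lift to constant zero divisors in ℤ_64[x]; so not an integral domain
Commutative: Yes
Integral domain: No
Has unity: Yes

ℤ_64[x]: Commutative=Yes, Unity=Yes


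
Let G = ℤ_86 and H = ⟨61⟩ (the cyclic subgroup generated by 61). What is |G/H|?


|⟨61⟩| = n / gcd(61, 86) = 86 / 1 = 86
H is normal (ℤ_86 is abelian).
|G/H| = |G| / |H| = 86 / 86 = 1

|G/H| = 1


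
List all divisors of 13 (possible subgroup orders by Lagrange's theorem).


Lagrange's theorem: |H| divides |G|
|G| = 13
Divisors of 13: 1, 13

Possible subgroup orders: {1, 13}


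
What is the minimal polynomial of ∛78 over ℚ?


∛78 satisfies x³ - 78 = 0, irreducible over ℚ (no rational root; 78 is not a perfect cube)

Minimal polynomial: x³ - 78


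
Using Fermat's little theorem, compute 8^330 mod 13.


Fermat's little theorem: if p is prime and gcd(a,p)=1, then a^(p-1) ≡ 1 (mod p)
p = 13 is prime, gcd(8,13) = 1
Reduce exponent: 330 mod 12 = 6
So 8^330 ≡ 8^6 (mod 13)
8^6 mod 13 = 12

8^330 ≡ 12 (mod 13)


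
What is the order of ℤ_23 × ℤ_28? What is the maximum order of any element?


|ℤ_23 × ℤ_28| = 23 × 28 = 644
Max element order = lcm(23,28) = 644
Cyclic? Yes (gcd=1)

|ℤ_23×ℤ_28| = 644, max element order = 644


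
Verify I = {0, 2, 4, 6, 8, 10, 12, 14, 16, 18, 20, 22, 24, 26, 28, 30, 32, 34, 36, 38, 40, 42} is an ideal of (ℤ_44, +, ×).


Check ideal conditions for I = {0, 2, 4, 6, 8, 10, 12, 14, 16, 18, 20, 22, 24, 26, 28, 30, 32, 34, 36, 38, 40, 42} in ℤ_44:
(1) I is an additive subgroup? Yes
(2) For r ∈ ℤ_44 and a ∈ I: r·a ∈ I? Yes

Yes, I is an ideal of ℤ_44


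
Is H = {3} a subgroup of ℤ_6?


Subgroup test for H = {3} in (ℤ_6, +):
(1) 0 ∈ H? No
(2) Closure: for all a,b ∈ H, (a+b) mod 6 ∈ H? No  [counterexample: 3 + 3 = 0 ∉ H]
(3) Inverses: for all a ∈ H, -a mod 6 ∈ H? Yes

No, H is not a subgroup of ℤ_6


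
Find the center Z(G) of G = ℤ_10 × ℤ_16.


Z(G) = {g ∈ G | gx = xg for all x ∈ G}
Direct product of abelian groups is abelian, so Z(G) = G

Z(ℤ_10 × ℤ_16) = ℤ_10 × ℤ_16


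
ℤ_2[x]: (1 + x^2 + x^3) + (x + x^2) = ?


Add coefficients mod 2:
x^0: 1 + 0 = 1 (mod 2)
x^1: 0 + 1 = 1 (mod 2)
x^2: 1 + 1 = 0 (mod 2)
x^3: 1 + 0 = 1 (mod 2)
Result: 1 + x + x^3

f + g = 1 + x + x^3


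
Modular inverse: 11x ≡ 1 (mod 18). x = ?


Use the extended Euclidean algorithm to write 1 = 11·s + 18·t; then s mod 18 is the inverse.
Euclidean algorithm:
  11 = 0·18 + 11
  18 = 1·11 + 7
  11 = 1·7 + 4
  7 = 1·4 + 3
  4 = 1·3 + 1
  3 = 3·1 + 0
gcd(11,18) = 1
Back-substitution gives: 11·(5) + 18·(-3) = 1
So 11⁻¹ ≡ 5 ≡ 5 (mod 18)
Check: 11 × 5 = 55 ≡ 1 (mod 18) ✓

11⁻¹ ≡ 5 (mod 18)


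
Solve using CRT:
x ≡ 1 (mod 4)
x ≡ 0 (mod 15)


m₁ = 4, m₂ = 15, gcd = 1, so CRT applies. M = m₁·m₂ = 60
Let M₁ = M/m₁ = 15, M₂ = M/m₂ = 4
Find y₁ ≡ M₁⁻¹ (mod m₁): 15⁻¹ ≡ 3 (mod 4)
Find y₂ ≡ M₂⁻¹ (mod m₂): 4⁻¹ ≡ 4 (mod 15)
x = a₁·M₁·y₁ + a₂·M₂·y₂ = 1·15·3 + 0·4·4 = 45
Reduce mod 60: x ≡ 45
Check: 45 mod 4 = 1 ✓, 45 mod 15 = 0 ✓

x ≡ 45 (mod 60)


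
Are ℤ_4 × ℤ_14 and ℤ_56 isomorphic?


Comparing ℤ_4 × ℤ_14 and ℤ_56:
gcd(4,14) = 2 ≠ 1. Max element order in ℤ_4×ℤ_14 is lcm(4,14) = 28 < 56, so it has no element of order 56

No, ℤ_4 × ℤ_14 ≇ ℤ_56


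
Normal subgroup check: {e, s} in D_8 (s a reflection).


H = {e, s} in D_8 (s a reflection)
r·s·r⁻¹ = sr⁻² ≠ s for n ≥ 3, so {e, s} is not closed under conjugation

No, not a normal subgroup


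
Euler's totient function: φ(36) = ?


Factor n: 36 = 2^2 × 3^2
φ(n) = n · ∏(1 - 1/p) over distinct primes p | n
φ(36) = 36 · (1 - 1/2) · (1 - 1/3) = 12

φ(36) = 12


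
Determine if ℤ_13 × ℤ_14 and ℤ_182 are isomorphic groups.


Comparing ℤ_13 × ℤ_14 and ℤ_182:
gcd(13,14) = 1, so ℤ_13 × ℤ_14 ≅ ℤ_182 (CRT)

Yes, ℤ_13 × ℤ_14 ≅ ℤ_182


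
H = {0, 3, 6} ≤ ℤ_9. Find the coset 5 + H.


5 + H = {5 + h (mod 9) : h ∈ H}
5+0=5, 5+3=8, 5+6=2
5 + H = {2, 5, 8} = 2 + H

5 + H = {2, 5, 8}


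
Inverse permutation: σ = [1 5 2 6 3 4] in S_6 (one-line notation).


To find σ⁻¹, swap domain and range:
σ(1) = 1 → σ⁻¹(1) = 1
σ(2) = 5 → σ⁻¹(5) = 2
σ(3) = 2 → σ⁻¹(2) = 3
σ(4) = 6 → σ⁻¹(6) = 4
σ(5) = 3 → σ⁻¹(3) = 5
σ(6) = 4 → σ⁻¹(4) = 6

σ⁻¹ = [1 3 5 6 2 4]


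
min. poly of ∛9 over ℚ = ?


∛9 satisfies x³ - 9 = 0, irreducible over ℚ (no rational root; 9 is not a perfect cube)

Minimal polynomial: x³ - 9


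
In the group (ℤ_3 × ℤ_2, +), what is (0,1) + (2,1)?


Operation: componentwise addition mod (3, 2)
(0,1) + (2,1) = ((a₁+b₁) mod 3, (a₂+b₂) mod 2) with a = (0,1), b = (2,1)

(0,1) + (2,1) = (2,0)


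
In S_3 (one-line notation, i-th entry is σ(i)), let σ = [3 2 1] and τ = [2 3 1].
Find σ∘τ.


σ∘τ: apply τ first, then σ
1 →τ 2 →σ 2
2 →τ 3 →σ 1
3 →τ 1 →σ 3

σ∘τ = [2 1 3]


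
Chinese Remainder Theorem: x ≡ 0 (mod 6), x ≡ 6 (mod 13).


m₁ = 6, m₂ = 13, gcd = 1, so CRT applies. M = m₁·m₂ = 78
Let M₁ = M/m₁ = 13, M₂ = M/m₂ = 6
Find y₁ ≡ M₁⁻¹ (mod m₁): 13⁻¹ ≡ 1 (mod 6)
Find y₂ ≡ M₂⁻¹ (mod m₂): 6⁻¹ ≡ 11 (mod 13)
x = a₁·M₁·y₁ + a₂·M₂·y₂ = 0·13·1 + 6·6·11 = 396
Reduce mod 78: x ≡ 6
Check: 6 mod 6 = 0 ✓, 6 mod 13 = 6 ✓

x ≡ 6 (mod 78)


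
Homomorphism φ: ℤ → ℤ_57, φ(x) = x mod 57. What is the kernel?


Kernel = preimage of identity
ker(φ) = {x ∈ ℤ : x ≡ 0 (mod 57)} = 57ℤ = {0, ±57, ±114, ...}

ker(φ) = 57ℤ


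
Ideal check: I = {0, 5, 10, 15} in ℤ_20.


Check ideal conditions for I = {0, 5, 10, 15} in ℤ_20:
(1) I is an additive subgroup? Yes
(2) For r ∈ ℤ_20 and a ∈ I: r·a ∈ I? Yes

Yes, I is an ideal of ℤ_20


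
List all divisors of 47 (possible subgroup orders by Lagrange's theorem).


Lagrange's theorem: |H| divides |G|
|G| = 47
Divisors of 47: 1, 47

Possible subgroup orders: {1, 47}


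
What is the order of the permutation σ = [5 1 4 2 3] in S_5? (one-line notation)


Cycle decomposition: (1 5 3 4 2)
Cycle lengths: 5
Order = lcm(5) = 5

ord(σ) = 5


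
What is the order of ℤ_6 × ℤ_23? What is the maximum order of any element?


|ℤ_6 × ℤ_23| = 6 × 23 = 138
Max element order = lcm(6,23) = 138
Cyclic? Yes (gcd=1)

|ℤ_6×ℤ_23| = 138, max element order = 138


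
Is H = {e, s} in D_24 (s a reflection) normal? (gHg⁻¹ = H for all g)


H = {e, s} in D_24 (s a reflection)
r·s·r⁻¹ = sr⁻² ≠ s for n ≥ 3, so {e, s} is not closed under conjugation

No, not a normal subgroup


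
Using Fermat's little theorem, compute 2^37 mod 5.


Fermat's little theorem: if p is prime and gcd(a,p)=1, then a^(p-1) ≡ 1 (mod p)
p = 5 is prime, gcd(2,5) = 1
Reduce exponent: 37 mod 4 = 1
So 2^37 ≡ 2^1 (mod 5)
2^1 mod 5 = 2

2^37 ≡ 2 (mod 5)


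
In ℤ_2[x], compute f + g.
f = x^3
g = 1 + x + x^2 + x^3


Add coefficients mod 2:
x^0: 0 + 1 = 1 (mod 2)
x^1: 0 + 1 = 1 (mod 2)
x^2: 0 + 1 = 1 (mod 2)
x^3: 1 + 1 = 0 (mod 2)
Result: 1 + x + x^2

f + g = 1 + x + x^2


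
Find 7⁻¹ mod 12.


Use the extended Euclidean algorithm to write 1 = 7·s + 12·t; then s mod 12 is the inverse.
Euclidean algorithm:
  7 = 0·12 + 7
  12 = 1·7 + 5
  7 = 1·5 + 2
  5 = 2·2 + 1
  2 = 2·1 + 0
gcd(7,12) = 1
Back-substitution gives: 7·(-5) + 12·(3) = 1
So 7⁻¹ ≡ -5 ≡ 7 (mod 12)
Check: 7 × 7 = 49 ≡ 1 (mod 12) ✓

7⁻¹ ≡ 7 (mod 12)


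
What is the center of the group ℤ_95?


Z(G) = {g ∈ G | gx = xg for all x ∈ G}
ℤ_95 is abelian, so Z(G) = G

Z(ℤ_95) = ℤ_95


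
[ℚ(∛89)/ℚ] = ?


∛89 has minimal polynomial x³ - 89 (irreducible over ℚ since 89 is not a perfect cube)

[ℚ(∛89)/ℚ] = 3


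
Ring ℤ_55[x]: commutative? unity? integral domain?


ℤ_55 has zero divisors (5·11 ≡ 0), and these lift to constant zero divisors in ℤ_55[x]; so not an integral domain
Commutative: Yes
Integral domain: No
Has unity: Yes

ℤ_55[x]: Commutative=Yes, Unity=Yes


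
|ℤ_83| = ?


ℤ_n has n elements.

|ℤ_83| = 83


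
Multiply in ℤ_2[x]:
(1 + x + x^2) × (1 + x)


Expand and collect like terms; reduce coefficients mod 2:
x^0: 1·1 = 1 ≡ 1 (mod 2)
x^1: 1·1 + 1·1 = 2 ≡ 0 (mod 2)
x^2: 1·1 + 1·1 = 2 ≡ 0 (mod 2)
x^3: 1·1 = 1 ≡ 1 (mod 2)
Result: 1 + x^3

f · g = 1 + x^3


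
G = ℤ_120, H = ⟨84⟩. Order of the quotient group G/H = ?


|⟨84⟩| = n / gcd(84, 120) = 120 / 12 = 10
H is normal (ℤ_120 is abelian).
|G/H| = |G| / |H| = 120 / 10 = 12

|G/H| = 12


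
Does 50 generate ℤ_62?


g generates ℤ_n iff gcd(g, n) = 1
gcd(50, 62) = 2
Since gcd = 2 ≠ 1, ⟨50⟩ has order 31 < 62, so 50 is not a generator.

No, 50 does not generate ℤ_62


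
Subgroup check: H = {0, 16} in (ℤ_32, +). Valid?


Subgroup test for H = {0, 16} in (ℤ_32, +):
(1) 0 ∈ H? Yes
(2) Closure: for all a,b ∈ H, (a+b) mod 32 ∈ H? Yes
(3) Inverses: for all a ∈ H, -a mod 32 ∈ H? Yes

Yes, H is a subgroup of ℤ_32


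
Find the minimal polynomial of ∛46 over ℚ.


∛46 satisfies x³ - 46 = 0, irreducible over ℚ (no rational root; 46 is not a perfect cube)

Minimal polynomial: x³ - 46


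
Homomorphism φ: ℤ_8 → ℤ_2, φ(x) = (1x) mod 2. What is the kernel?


Kernel = preimage of identity
ker(φ) = {x ∈ ℤ_8 : 1x ≡ 0 (mod 2)}. Since 2 | 8, φ is well-defined. The kernel is the cyclic subgroup ⟨2⟩ of ℤ_8 (order 4), i.e. {0, 2, 4, 6}

ker(φ) = {0, 2, 4, 6}


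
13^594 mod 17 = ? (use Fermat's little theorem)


Fermat's little theorem: if p is prime and gcd(a,p)=1, then a^(p-1) ≡ 1 (mod p)
p = 17 is prime, gcd(13,17) = 1
Reduce exponent: 594 mod 16 = 2
So 13^594 ≡ 13^2 (mod 17)
13^2 mod 17 = 16

13^594 ≡ 16 (mod 17)


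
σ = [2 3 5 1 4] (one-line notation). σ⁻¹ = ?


To find σ⁻¹, swap domain and range:
σ(1) = 2 → σ⁻¹(2) = 1
σ(2) = 3 → σ⁻¹(3) = 2
σ(3) = 5 → σ⁻¹(5) = 3
σ(4) = 1 → σ⁻¹(1) = 4
σ(5) = 4 → σ⁻¹(4) = 5

σ⁻¹ = [4 1 2 5 3]


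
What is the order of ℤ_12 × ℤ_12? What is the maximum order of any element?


|ℤ_12 × ℤ_12| = 12 × 12 = 144
Max element order = lcm(12,12) = 12
Cyclic? No (gcd=12)

|ℤ_12×ℤ_12| = 144, max element order = 12


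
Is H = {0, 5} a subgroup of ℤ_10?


Subgroup test for H = {0, 5} in (ℤ_10, +):
(1) 0 ∈ H? Yes
(2) Closure: for all a,b ∈ H, (a+b) mod 10 ∈ H? Yes
(3) Inverses: for all a ∈ H, -a mod 10 ∈ H? Yes

Yes, H is a subgroup of ℤ_10


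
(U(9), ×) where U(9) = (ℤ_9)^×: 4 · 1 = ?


Operation: multiplication mod 9
4 · 1 = (a × b) mod 9 with a = 4, b = 1

4 · 1 = 4


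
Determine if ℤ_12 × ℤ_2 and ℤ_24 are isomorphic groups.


Comparing ℤ_12 × ℤ_2 and ℤ_24:
gcd(12,2) = 2 ≠ 1. Max element order in ℤ_12×ℤ_2 is lcm(12,2) = 12 < 24, so it has no element of order 24

No, ℤ_12 × ℤ_2 ≇ ℤ_24


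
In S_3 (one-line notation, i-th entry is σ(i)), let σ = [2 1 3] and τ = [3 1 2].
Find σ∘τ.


σ∘τ: apply τ first, then σ
1 →τ 3 →σ 3
2 →τ 1 →σ 2
3 →τ 2 →σ 1

σ∘τ = [3 2 1]


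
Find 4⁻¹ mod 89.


Use the extended Euclidean algorithm to write 1 = 4·s + 89·t; then s mod 89 is the inverse.
Euclidean algorithm:
  4 = 0·89 + 4
  89 = 22·4 + 1
  4 = 4·1 + 0
gcd(4,89) = 1
Back-substitution gives: 4·(-22) + 89·(1) = 1
So 4⁻¹ ≡ -22 ≡ 67 (mod 89)
Check: 4 × 67 = 268 ≡ 1 (mod 89) ✓

4⁻¹ ≡ 67 (mod 89)


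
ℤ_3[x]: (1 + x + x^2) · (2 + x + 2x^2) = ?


Expand and collect like terms; reduce coefficients mod 3:
x^0: 1·2 = 2 ≡ 2 (mod 3)
x^1: 1·1 + 1·2 = 3 ≡ 0 (mod 3)
x^2: 1·2 + 1·1 + 1·2 = 5 ≡ 2 (mod 3)
x^3: 1·2 + 1·1 = 3 ≡ 0 (mod 3)
x^4: 1·2 = 2 ≡ 2 (mod 3)
Result: 2 + 2x^2 + 2x^4

f · g = 2 + 2x^2 + 2x^4


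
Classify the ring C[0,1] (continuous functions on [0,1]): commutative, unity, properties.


pointwise +,× is commutative with unity (constant 1); but bump functions with disjoint support multiply to 0 — zero divisors, so not an integral domain
Commutative: Yes
Integral domain: No
Has unity: Yes

C[0,1] (continuous functions on [0,1]): Commutative=Yes, Unity=Yes


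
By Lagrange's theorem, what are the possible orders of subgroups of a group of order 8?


Lagrange's theorem: |H| divides |G|
|G| = 8
Divisors of 8: 1, 2, 4, 8

Possible subgroup orders: {1, 2, 4, 8}


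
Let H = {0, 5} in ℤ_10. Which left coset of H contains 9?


9 + H = {9 + h (mod 10) : h ∈ H}
9+0=9, 9+5=4
9 + H = {4, 9} = 4 + H

9 + H = {4, 9}


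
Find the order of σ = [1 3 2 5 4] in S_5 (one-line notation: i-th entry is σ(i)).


Cycle decomposition: (2 3) (4 5)
Cycle lengths: 2, 2
Order = lcm(2, 2) = 2

ord(σ) = 2


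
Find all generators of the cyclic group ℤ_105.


g generates ℤ_n iff gcd(g,n) = 1
Prime factors of 105: 3, 5, 7
Generators are g ∈ {1,...,104} not divisible by any of these primes.
Generators: {1, 2, 4, 8, 11, 13, 16, 17, 19, 22, 23, 26, 29, 31, 32, 34, 37, 38, 41, 43, 44, 46, 47, 52, 53, 58, 59, 61, 62, 64, 67, 68, 71, 73, 74, 76, 79, 82, 83, 86, 88, 89, 92, 94, 97, 101, 103, 104}
Number of generators = φ(105) = 48

Generators of ℤ_105 = {1, 2, 4, 8, 11, 13, 16, 17, 19, 22, 23, 26, 29, 31, 32, 34, 37, 38, 41, 43, 44, 46, 47, 52, 53, 58, 59, 61, 62, 64, 67, 68, 71, 73, 74, 76, 79, 82, 83, 86, 88, 89, 92, 94, 97, 101, 103, 104}


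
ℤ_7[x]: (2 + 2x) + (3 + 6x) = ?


Add coefficients mod 7:
x^0: 2 + 3 = 5 (mod 7)
x^1: 2 + 6 = 1 (mod 7)
Result: 5 + x

f + g = 5 + x


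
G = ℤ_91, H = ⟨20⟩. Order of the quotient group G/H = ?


|⟨20⟩| = n / gcd(20, 91) = 91 / 1 = 91
H is normal (ℤ_91 is abelian).
|G/H| = |G| / |H| = 91 / 91 = 1

|G/H| = 1


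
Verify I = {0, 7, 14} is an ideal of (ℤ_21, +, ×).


Check ideal conditions for I = {0, 7, 14} in ℤ_21:
(1) I is an additive subgroup? Yes
(2) For r ∈ ℤ_21 and a ∈ I: r·a ∈ I? Yes

Yes, I is an ideal of ℤ_21


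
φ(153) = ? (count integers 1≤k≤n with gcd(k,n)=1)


Factor n: 153 = 3^2 × 17
φ(n) = n · ∏(1 - 1/p) over distinct primes p | n
φ(153) = 153 · (1 - 1/3) · (1 - 1/17) = 96

φ(153) = 96


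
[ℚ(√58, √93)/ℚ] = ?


[ℚ(√58,√93):ℚ] = [ℚ(√58,√93):ℚ(√58)]·[ℚ(√58):ℚ] = 2·2 = 4

[ℚ(√58, √93)/ℚ] = 4


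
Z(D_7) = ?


Z(G) = {g ∈ G | gx = xg for all x ∈ G}
For odd n, Z(D_n) = {e}: no nontrivial rotation commutes with all reflections

Z(D_7) = {e}


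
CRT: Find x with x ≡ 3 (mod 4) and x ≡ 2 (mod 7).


m₁ = 4, m₂ = 7, gcd = 1, so CRT applies. M = m₁·m₂ = 28
Let M₁ = M/m₁ = 7, M₂ = M/m₂ = 4
Find y₁ ≡ M₁⁻¹ (mod m₁): 7⁻¹ ≡ 3 (mod 4)
Find y₂ ≡ M₂⁻¹ (mod m₂): 4⁻¹ ≡ 2 (mod 7)
x = a₁·M₁·y₁ + a₂·M₂·y₂ = 3·7·3 + 2·4·2 = 79
Reduce mod 28: x ≡ 23
Check: 23 mod 4 = 3 ✓, 23 mod 7 = 2 ✓

x ≡ 23 (mod 28)


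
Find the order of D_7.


|D_n| = 2n (n rotations and n reflections)
|D_7| = 2×7 = 14

|D_7| = 14


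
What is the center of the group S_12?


Z(G) = {g ∈ G | gx = xg for all x ∈ G}
S_n is non-abelian for n ≥ 3; Z(S_12) is trivial

Z(S_12) = {e}


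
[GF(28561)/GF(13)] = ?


GF(28561) = GF(13^4), so the extension degree is 4

[GF(28561)/GF(13)] = 4


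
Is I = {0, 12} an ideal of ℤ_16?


Check ideal conditions for I = {0, 12} in ℤ_16:
(1) I is an additive subgroup? No
(2) For r ∈ ℤ_16 and a ∈ I: r·a ∈ I? No  [counterexample: r=2, a=12, r·a mod 16 = 8 ∉ I]

No, I is not an ideal of ℤ_16


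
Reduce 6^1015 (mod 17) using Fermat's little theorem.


Fermat's little theorem: if p is prime and gcd(a,p)=1, then a^(p-1) ≡ 1 (mod p)
p = 17 is prime, gcd(6,17) = 1
Reduce exponent: 1015 mod 16 = 7
So 6^1015 ≡ 6^7 (mod 17)
6^7 mod 17 = 14

6^1015 ≡ 14 (mod 17)


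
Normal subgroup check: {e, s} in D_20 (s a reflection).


H = {e, s} in D_20 (s a reflection)
r·s·r⁻¹ = sr⁻² ≠ s for n ≥ 3, so {e, s} is not closed under conjugation

No, not a normal subgroup


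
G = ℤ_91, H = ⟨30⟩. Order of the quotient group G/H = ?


|⟨30⟩| = n / gcd(30, 91) = 91 / 1 = 91
H is normal (ℤ_91 is abelian).
|G/H| = |G| / |H| = 91 / 91 = 1

|G/H| = 1


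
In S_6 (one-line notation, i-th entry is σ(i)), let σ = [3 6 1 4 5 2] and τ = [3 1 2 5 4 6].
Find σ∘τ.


σ∘τ: apply τ first, then σ
1 →τ 3 →σ 1
2 →τ 1 →σ 3
3 →τ 2 →σ 6
4 →τ 5 →σ 5
5 →τ 4 →σ 4
6 →τ 6 →σ 2

σ∘τ = [1 3 6 5 4 2]


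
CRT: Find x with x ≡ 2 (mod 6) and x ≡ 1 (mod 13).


m₁ = 6, m₂ = 13, gcd = 1, so CRT applies. M = m₁·m₂ = 78
Let M₁ = M/m₁ = 13, M₂ = M/m₂ = 6
Find y₁ ≡ M₁⁻¹ (mod m₁): 13⁻¹ ≡ 1 (mod 6)
Find y₂ ≡ M₂⁻¹ (mod m₂): 6⁻¹ ≡ 11 (mod 13)
x = a₁·M₁·y₁ + a₂·M₂·y₂ = 2·13·1 + 1·6·11 = 92
Reduce mod 78: x ≡ 14
Check: 14 mod 6 = 2 ✓, 14 mod 13 = 1 ✓

x ≡ 14 (mod 78)


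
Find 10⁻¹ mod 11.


Use the extended Euclidean algorithm to write 1 = 10·s + 11·t; then s mod 11 is the inverse.
Euclidean algorithm:
  10 = 0·11 + 10
  11 = 1·10 + 1
  10 = 10·1 + 0
gcd(10,11) = 1
Back-substitution gives: 10·(-1) + 11·(1) = 1
So 10⁻¹ ≡ -1 ≡ 10 (mod 11)
Check: 10 × 10 = 100 ≡ 1 (mod 11) ✓

10⁻¹ ≡ 10 (mod 11)


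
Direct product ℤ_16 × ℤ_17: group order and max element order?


|ℤ_16 × ℤ_17| = 16 × 17 = 272
Max element order = lcm(16,17) = 272
Cyclic? Yes (gcd=1)

|ℤ_16×ℤ_17| = 272, max element order = 272


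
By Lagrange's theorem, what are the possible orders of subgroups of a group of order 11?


Lagrange's theorem: |H| divides |G|
|G| = 11
Divisors of 11: 1, 11

Possible subgroup orders: {1, 11}


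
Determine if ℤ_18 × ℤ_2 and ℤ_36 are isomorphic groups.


Comparing ℤ_18 × ℤ_2 and ℤ_36:
gcd(18,2) = 2 ≠ 1. Max element order in ℤ_18×ℤ_2 is lcm(18,2) = 18 < 36, so it has no element of order 36

No, ℤ_18 × ℤ_2 ≇ ℤ_36


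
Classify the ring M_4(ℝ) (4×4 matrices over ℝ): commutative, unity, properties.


Matrix multiplication is non-commutative for n ≥ 2; the identity matrix I is the unity; singular matrices give zero divisors, so not an integral domain
Commutative: No
Integral domain: No
Has unity: Yes

M_4(ℝ) (4×4 matrices over ℝ): Commutative=No, Unity=Yes


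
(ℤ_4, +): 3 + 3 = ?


Operation: addition mod 4
3 + 3 = (a + b) mod 4 with a = 3, b = 3

3 + 3 = 2


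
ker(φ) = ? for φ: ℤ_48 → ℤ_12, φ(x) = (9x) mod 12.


Kernel = preimage of identity
ker(φ) = {x ∈ ℤ_48 : 9x ≡ 0 (mod 12)}. Since 12 | 48, φ is well-defined. The kernel is the cyclic subgroup ⟨4⟩ of ℤ_48 (order 12), i.e. {0, 4, 8, 12, 16, 20, 24, 28, 32, 36, 40, 44}

ker(φ) = {0, 4, 8, 12, 16, 20, 24, 28, 32, 36, 40, 44}


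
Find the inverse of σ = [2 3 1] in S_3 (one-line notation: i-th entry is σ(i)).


To find σ⁻¹, swap domain and range:
σ(1) = 2 → σ⁻¹(2) = 1
σ(2) = 3 → σ⁻¹(3) = 2
σ(3) = 1 → σ⁻¹(1) = 3

σ⁻¹ = [3 1 2]


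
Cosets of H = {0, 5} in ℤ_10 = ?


H = {0, 5}, |H| = 2
Number of cosets = |G|/|H| = 10/2 = 5
0 + H = {0, 5}
1 + H = {1, 6}
2 + H = {2, 7}
3 + H = {3, 8}
4 + H = {4, 9}

Cosets: 0+H={0,5}; 1+H={1,6}; 2+H={2,7}; 3+H={3,8}; 4+H={4,9}


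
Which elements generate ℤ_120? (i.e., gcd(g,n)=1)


g generates ℤ_n iff gcd(g,n) = 1
Prime factors of 120: 2, 3, 5
Generators are g ∈ {1,...,119} not divisible by any of these primes.
Generators: {1, 7, 11, 13, 17, 19, 23, 29, 31, 37, 41, 43, 47, 49, 53, 59, 61, 67, 71, 73, 77, 79, 83, 89, 91, 97, 101, 103, 107, 109, 113, 119}
Number of generators = φ(120) = 32

Generators of ℤ_120 = {1, 7, 11, 13, 17, 19, 23, 29, 31, 37, 41, 43, 47, 49, 53, 59, 61, 67, 71, 73, 77, 79, 83, 89, 91, 97, 101, 103, 107, 109, 113, 119}


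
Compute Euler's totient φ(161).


Factor n: 161 = 7 × 23
φ(n) = n · ∏(1 - 1/p) over distinct primes p | n
φ(161) = 161 · (1 - 1/7) · (1 - 1/23) = 132

φ(161) = 132


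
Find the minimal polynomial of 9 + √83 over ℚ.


Let α = 9 + √83. Then α - 9 = √83, so (α - 9)² = 83, giving α² - 18α - 2 = 0. Degree 2 and α ∉ ℚ, so this is the minimal polynomial.

Minimal polynomial: x² - 18x - 2


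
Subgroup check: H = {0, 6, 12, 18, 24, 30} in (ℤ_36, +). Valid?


Subgroup test for H = {0, 6, 12, 18, 24, 30} in (ℤ_36, +):
(1) 0 ∈ H? Yes
(2) Closure: for all a,b ∈ H, (a+b) mod 36 ∈ H? Yes
(3) Inverses: for all a ∈ H, -a mod 36 ∈ H? Yes

Yes, H is a subgroup of ℤ_36


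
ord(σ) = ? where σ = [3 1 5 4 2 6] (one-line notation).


Cycle decomposition: (1 3 5 2)
Cycle lengths: 4
Order = lcm(4) = 4

ord(σ) = 4


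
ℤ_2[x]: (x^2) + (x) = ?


Add coefficients mod 2:
x^0: 0 + 0 = 0 (mod 2)
x^1: 0 + 1 = 1 (mod 2)
x^2: 1 + 0 = 1 (mod 2)
Result: x + x^2

f + g = x + x^2


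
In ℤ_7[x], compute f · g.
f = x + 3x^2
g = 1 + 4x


Expand and collect like terms; reduce coefficients mod 7:
x^0: 0·1 = 0 ≡ 0 (mod 7)
x^1: 0·4 + 1·1 = 1 ≡ 1 (mod 7)
x^2: 1·4 + 3·1 = 7 ≡ 0 (mod 7)
x^3: 3·4 = 12 ≡ 5 (mod 7)
Result: x + 5x^3

f · g = x + 5x^3


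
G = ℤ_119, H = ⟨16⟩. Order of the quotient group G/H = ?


|⟨16⟩| = n / gcd(16, 119) = 119 / 1 = 119
H is normal (ℤ_119 is abelian).
|G/H| = |G| / |H| = 119 / 119 = 1

|G/H| = 1


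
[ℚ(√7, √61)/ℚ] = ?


[ℚ(√7,√61):ℚ] = [ℚ(√7,√61):ℚ(√7)]·[ℚ(√7):ℚ] = 2·2 = 4

[ℚ(√7, √61)/ℚ] = 4


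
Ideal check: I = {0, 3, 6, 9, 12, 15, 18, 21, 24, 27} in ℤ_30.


Check ideal conditions for I = {0, 3, 6, 9, 12, 15, 18, 21, 24, 27} in ℤ_30:
(1) I is an additive subgroup? Yes
(2) For r ∈ ℤ_30 and a ∈ I: r·a ∈ I? Yes

Yes, I is an ideal of ℤ_30


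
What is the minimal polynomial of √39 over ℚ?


√39 satisfies x² - 39 = 0, irreducible over ℚ since 39 is squarefree

Minimal polynomial: x² - 39


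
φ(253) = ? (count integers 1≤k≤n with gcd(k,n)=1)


Factor n: 253 = 11 × 23
φ(n) = n · ∏(1 - 1/p) over distinct primes p | n
φ(253) = 253 · (1 - 1/11) · (1 - 1/23) = 220

φ(253) = 220


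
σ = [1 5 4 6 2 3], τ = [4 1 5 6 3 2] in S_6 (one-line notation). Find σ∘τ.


σ∘τ: apply τ first, then σ
1 →τ 4 →σ 6
2 →τ 1 →σ 1
3 →τ 5 →σ 2
4 →τ 6 →σ 3
5 →τ 3 →σ 4
6 →τ 2 →σ 5

σ∘τ = [6 1 2 3 4 5]


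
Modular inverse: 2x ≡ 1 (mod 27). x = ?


Use the extended Euclidean algorithm to write 1 = 2·s + 27·t; then s mod 27 is the inverse.
Euclidean algorithm:
  2 = 0·27 + 2
  27 = 13·2 + 1
  2 = 2·1 + 0
gcd(2,27) = 1
Back-substitution gives: 2·(-13) + 27·(1) = 1
So 2⁻¹ ≡ -13 ≡ 14 (mod 27)
Check: 2 × 14 = 28 ≡ 1 (mod 27) ✓

2⁻¹ ≡ 14 (mod 27)


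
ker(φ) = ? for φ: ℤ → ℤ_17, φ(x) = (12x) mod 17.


Kernel = preimage of identity
ker(φ) = {x ∈ ℤ : 12x ≡ 0 (mod 17)}. gcd(12,17) = 1, so 12x ≡ 0 (mod 17) ⟺ x ≡ 0 (mod 17/1 = 17). Hence ker(φ) = 17ℤ

ker(φ) = 17ℤ


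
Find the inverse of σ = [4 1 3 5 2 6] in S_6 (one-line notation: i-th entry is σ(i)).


To find σ⁻¹, swap domain and range:
σ(1) = 4 → σ⁻¹(4) = 1
σ(2) = 1 → σ⁻¹(1) = 2
σ(3) = 3 → σ⁻¹(3) = 3
σ(4) = 5 → σ⁻¹(5) = 4
σ(5) = 2 → σ⁻¹(2) = 5
σ(6) = 6 → σ⁻¹(6) = 6

σ⁻¹ = [2 5 3 1 4 6]


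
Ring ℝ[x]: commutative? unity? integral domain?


Polynomial ring over ℝ (an integral domain) is a commutative integral domain with unity 1
Commutative: Yes
Integral domain: Yes
Has unity: Yes

ℝ[x]: Commutative=Yes, Unity=Yes


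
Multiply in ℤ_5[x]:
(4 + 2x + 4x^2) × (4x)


Expand and collect like terms; reduce coefficients mod 5:
x^0: 4·0 = 0 ≡ 0 (mod 5)
x^1: 4·4 + 2·0 = 16 ≡ 1 (mod 5)
x^2: 2·4 + 4·0 = 8 ≡ 3 (mod 5)
x^3: 4·4 = 16 ≡ 1 (mod 5)
Result: x + 3x^2 + x^3

f · g = x + 3x^2 + x^3


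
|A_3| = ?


|A_n| = n!/2 (even permutations)
|A_3| = 3!/2 = 6/2 = 3

|A_3| = 3


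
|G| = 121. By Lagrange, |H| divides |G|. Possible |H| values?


Lagrange's theorem: |H| divides |G|
|G| = 121
Divisors of 121: 1, 11, 121

Possible subgroup orders: {1, 11, 121}


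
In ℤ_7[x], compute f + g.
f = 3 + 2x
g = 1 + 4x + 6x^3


Add coefficients mod 7:
x^0: 3 + 1 = 4 (mod 7)
x^1: 2 + 4 = 6 (mod 7)
x^2: 0 + 0 = 0 (mod 7)
x^3: 0 + 6 = 6 (mod 7)
Result: 4 + 6x + 6x^3

f + g = 4 + 6x + 6x^3


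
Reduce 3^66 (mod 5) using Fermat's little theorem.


Fermat's little theorem: if p is prime and gcd(a,p)=1, then a^(p-1) ≡ 1 (mod p)
p = 5 is prime, gcd(3,5) = 1
Reduce exponent: 66 mod 4 = 2
So 3^66 ≡ 3^2 (mod 5)
3^2 mod 5 = 4

3^66 ≡ 4 (mod 5)


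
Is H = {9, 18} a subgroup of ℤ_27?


Subgroup test for H = {9, 18} in (ℤ_27, +):
(1) 0 ∈ H? No
(2) Closure: for all a,b ∈ H, (a+b) mod 27 ∈ H? No  [counterexample: 9 + 18 = 0 ∉ H]
(3) Inverses: for all a ∈ H, -a mod 27 ∈ H? Yes

No, H is not a subgroup of ℤ_27


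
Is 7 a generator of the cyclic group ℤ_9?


g generates ℤ_n iff gcd(g, n) = 1
gcd(7, 9) = 1
Since gcd = 1, 7 is a generator.

Yes, 7 generates ℤ_9


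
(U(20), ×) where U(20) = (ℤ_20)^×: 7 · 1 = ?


Operation: multiplication mod 20
7 · 1 = (a × b) mod 20 with a = 7, b = 1

7 · 1 = 7


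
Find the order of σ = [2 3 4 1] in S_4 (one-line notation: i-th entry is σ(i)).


Cycle decomposition: (1 2 3 4)
Cycle lengths: 4
Order = lcm(4) = 4

ord(σ) = 4


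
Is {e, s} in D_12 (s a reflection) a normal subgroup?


H = {e, s} in D_12 (s a reflection)
r·s·r⁻¹ = sr⁻² ≠ s for n ≥ 3, so {e, s} is not closed under conjugation

No, not a normal subgroup


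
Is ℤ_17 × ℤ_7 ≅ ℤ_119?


Comparing ℤ_17 × ℤ_7 and ℤ_119:
gcd(17,7) = 1, so ℤ_17 × ℤ_7 ≅ ℤ_119 (CRT)

Yes, ℤ_17 × ℤ_7 ≅ ℤ_119


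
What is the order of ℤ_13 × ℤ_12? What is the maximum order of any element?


|ℤ_13 × ℤ_12| = 13 × 12 = 156
Max element order = lcm(13,12) = 156
Cyclic? Yes (gcd=1)

|ℤ_13×ℤ_12| = 156, max element order = 156


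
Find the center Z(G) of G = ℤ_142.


Z(G) = {g ∈ G | gx = xg for all x ∈ G}
ℤ_142 is abelian, so Z(G) = G

Z(ℤ_142) = ℤ_142


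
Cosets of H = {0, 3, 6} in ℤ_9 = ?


H = {0, 3, 6}, |H| = 3
Number of cosets = |G|/|H| = 9/3 = 3
0 + H = {0, 3, 6}
1 + H = {1, 4, 7}
2 + H = {2, 5, 8}

Cosets: 0+H={0,3,6}; 1+H={1,4,7}; 2+H={2,5,8}


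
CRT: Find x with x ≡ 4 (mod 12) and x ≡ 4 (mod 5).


m₁ = 12, m₂ = 5, gcd = 1, so CRT applies. M = m₁·m₂ = 60
Let M₁ = M/m₁ = 5, M₂ = M/m₂ = 12
Find y₁ ≡ M₁⁻¹ (mod m₁): 5⁻¹ ≡ 5 (mod 12)
Find y₂ ≡ M₂⁻¹ (mod m₂): 12⁻¹ ≡ 3 (mod 5)
x = a₁·M₁·y₁ + a₂·M₂·y₂ = 4·5·5 + 4·12·3 = 244
Reduce mod 60: x ≡ 4
Check: 4 mod 12 = 4 ✓, 4 mod 5 = 4 ✓

x ≡ 4 (mod 60)


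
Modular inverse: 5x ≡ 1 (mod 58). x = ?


Use the extended Euclidean algorithm to write 1 = 5·s + 58·t; then s mod 58 is the inverse.
Euclidean algorithm:
  5 = 0·58 + 5
  58 = 11·5 + 3
  5 = 1·3 + 2
  3 = 1·2 + 1
  2 = 2·1 + 0
gcd(5,58) = 1
Back-substitution gives: 5·(-23) + 58·(2) = 1
So 5⁻¹ ≡ -23 ≡ 35 (mod 58)
Check: 5 × 35 = 175 ≡ 1 (mod 58) ✓

5⁻¹ ≡ 35 (mod 58)


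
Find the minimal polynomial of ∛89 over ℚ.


∛89 satisfies x³ - 89 = 0, irreducible over ℚ (no rational root; 89 is not a perfect cube)

Minimal polynomial: x³ - 89


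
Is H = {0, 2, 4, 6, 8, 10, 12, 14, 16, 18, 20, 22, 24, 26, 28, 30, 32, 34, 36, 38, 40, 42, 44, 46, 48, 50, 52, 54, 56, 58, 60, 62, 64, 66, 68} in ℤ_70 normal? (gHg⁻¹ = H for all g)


H = {0, 2, 4, 6, 8, 10, 12, 14, 16, 18, 20, 22, 24, 26, 28, 30, 32, 34, 36, 38, 40, 42, 44, 46, 48, 50, 52, 54, 56, 58, 60, 62, 64, 66, 68} in ℤ_70
ℤ_70 is abelian; every subgroup of an abelian group is normal

Yes, normal subgroup


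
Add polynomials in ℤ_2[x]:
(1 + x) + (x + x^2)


Add coefficients mod 2:
x^0: 1 + 0 = 1 (mod 2)
x^1: 1 + 1 = 0 (mod 2)
x^2: 0 + 1 = 1 (mod 2)
Result: 1 + x^2

f + g = 1 + x^2


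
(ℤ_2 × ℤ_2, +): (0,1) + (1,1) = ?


Operation: componentwise addition mod (2, 2)
(0,1) + (1,1) = ((a₁+b₁) mod 2, (a₂+b₂) mod 2) with a = (0,1), b = (1,1)

(0,1) + (1,1) = (1,0)


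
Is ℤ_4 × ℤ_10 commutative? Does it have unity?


Direct product ring; commutative with unity (1,1); but (1,0)·(0,1) = (0,0) gives zero divisors, so not an integral domain
Commutative: Yes
Integral domain: No
Has unity: Yes

ℤ_4 × ℤ_10: Commutative=Yes, Unity=Yes


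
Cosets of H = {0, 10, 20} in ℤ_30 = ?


H = {0, 10, 20}, |H| = 3
Number of cosets = |G|/|H| = 30/3 = 10
0 + H = {0, 10, 20}
1 + H = {1, 11, 21}
2 + H = {2, 12, 22}
3 + H = {3, 13, 23}
4 + H = {4, 14, 24}
5 + H = {5, 15, 25}
6 + H = {6, 16, 26}
7 + H = {7, 17, 27}
8 + H = {8, 18, 28}
9 + H = {9, 19, 29}

Cosets: 0+H={0,10,20}; 1+H={1,11,21}; 2+H={2,12,22}; 3+H={3,13,23}; 4+H={4,14,24}; 5+H={5,15,25}; 6+H={6,16,26}; 7+H={7,17,27}; 8+H={8,18,28}; 9+H={9,19,29}
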